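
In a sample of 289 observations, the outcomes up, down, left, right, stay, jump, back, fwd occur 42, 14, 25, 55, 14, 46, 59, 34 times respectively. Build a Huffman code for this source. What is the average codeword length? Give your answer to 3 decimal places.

Probabilities are the counts divided by 289.
Repeatedly combine the two least-probable nodes; the expected code length is the sum of the merged weights.
merge 14/289 + 14/289 → 28/289
merge 25/289 + 28/289 → 53/289
merge 2/17 + 42/289 → 76/289
merge 46/289 + 53/289 → 99/289
merge 55/289 + 59/289 → 114/289
merge 76/289 + 99/289 → 175/289
merge 114/289 + 175/289 → 1
L = 28/289 + 53/289 + 76/289 + 99/289 + 114/289 + 175/289 + 1 = 834/289 ≈ 2.886 bits/symbol.

2.886 bits/symbol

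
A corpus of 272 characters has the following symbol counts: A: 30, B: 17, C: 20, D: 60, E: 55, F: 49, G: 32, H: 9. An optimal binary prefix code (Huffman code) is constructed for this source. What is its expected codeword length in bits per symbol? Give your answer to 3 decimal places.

Probabilities are the counts divided by 272.
Repeatedly combine the two least-probable nodes; the expected code length is the sum of the merged weights.
merge 9/272 + 1/16 → 13/136
merge 5/68 + 13/136 → 23/136
merge 15/136 + 2/17 → 31/136
merge 23/136 + 49/272 → 95/272
merge 55/272 + 15/68 → 115/272
merge 31/136 + 95/272 → 157/272
merge 115/272 + 157/272 → 1
L = 13/136 + 23/136 + 31/136 + 95/272 + 115/272 + 157/272 + 1 = 773/272 ≈ 2.842 bits/symbol.

2.842 bits/symbol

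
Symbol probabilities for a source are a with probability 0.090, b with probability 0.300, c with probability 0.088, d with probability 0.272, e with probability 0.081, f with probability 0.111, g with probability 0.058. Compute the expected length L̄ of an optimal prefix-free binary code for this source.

2.567 bits/symbol

Repeatedly combine the two least-probable nodes; the expected code length is the sum of the merged weights.
merge 29/500 + 81/1000 → 139/1000
merge 11/125 + 9/100 → 89/500
merge 111/1000 + 139/1000 → 1/4
merge 89/500 + 1/4 → 107/250
merge 34/125 + 3/10 → 143/250
merge 107/250 + 143/250 → 1
L = 139/1000 + 89/500 + 1/4 + 107/250 + 143/250 + 1 = 2567/1000 = 2.567 bits/symbol.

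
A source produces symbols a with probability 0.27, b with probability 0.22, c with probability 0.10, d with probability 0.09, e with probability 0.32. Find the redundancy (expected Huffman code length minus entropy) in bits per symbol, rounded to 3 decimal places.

Entropy H = −Σ p log₂ p ≈ 2.1615 bits.
Huffman merges: 9/100+1/10→19/100; 19/100+11/50→41/100; 27/100+8/25→59/100; 41/100+59/100→1. L = 219/100 ≈ 2.1900.
L − H = 2.1900 − 2.1615 = 0.029 bits.

0.029 bits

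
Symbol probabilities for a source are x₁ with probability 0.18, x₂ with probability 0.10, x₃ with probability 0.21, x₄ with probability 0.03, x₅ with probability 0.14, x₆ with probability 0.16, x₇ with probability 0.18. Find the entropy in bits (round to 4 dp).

2.6675 bits

H = −Σ pᵢ log₂ pᵢ.
−0.18·log₂(0.18) = 0.4453
−0.10·log₂(0.10) = 0.3322
−0.21·log₂(0.21) = 0.4728
−0.03·log₂(0.03) = 0.1518
−0.14·log₂(0.14) = 0.3971
−0.16·log₂(0.16) = 0.4230
−0.18·log₂(0.18) = 0.4453
Sum ≈ 2.6675 → 2.6675 bits.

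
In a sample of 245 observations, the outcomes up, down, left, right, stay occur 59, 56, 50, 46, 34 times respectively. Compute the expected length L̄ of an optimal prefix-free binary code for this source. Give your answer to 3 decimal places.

Probabilities are the counts divided by 245.
Repeatedly combine the two least-probable nodes; the expected code length is the sum of the merged weights.
merge 34/245 + 46/245 → 16/49
merge 10/49 + 8/35 → 106/245
merge 59/245 + 16/49 → 139/245
merge 106/245 + 139/245 → 1
L = 16/49 + 106/245 + 139/245 + 1 = 114/49 ≈ 2.327 bits/symbol.

2.327 bits/symbol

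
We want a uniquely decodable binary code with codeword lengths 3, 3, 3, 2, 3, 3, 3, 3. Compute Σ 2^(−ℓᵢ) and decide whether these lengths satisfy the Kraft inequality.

1.125; no

With common denominator 2^3 = 8: Σ 2^(−ℓᵢ) = 1/8 + 1/8 + 1/8 + 2/8 + 1/8 + 1/8 + 1/8 + 1/8 = 9/8 = 1.125.
Kraft's inequality requires Σ ≤ 1; here Σ = 1.125 > 1, so no such prefix code exists.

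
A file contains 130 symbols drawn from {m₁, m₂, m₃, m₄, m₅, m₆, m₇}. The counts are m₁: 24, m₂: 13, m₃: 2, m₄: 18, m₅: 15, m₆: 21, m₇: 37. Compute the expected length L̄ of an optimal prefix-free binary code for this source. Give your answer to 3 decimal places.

Probabilities are the counts divided by 130.
Repeatedly combine the two least-probable nodes; the expected code length is the sum of the merged weights.
merge 1/65 + 1/10 → 3/26
merge 3/26 + 3/26 → 3/13
merge 9/65 + 21/130 → 3/10
merge 12/65 + 3/13 → 27/65
merge 37/130 + 3/10 → 38/65
merge 27/65 + 38/65 → 1
L = 3/26 + 3/13 + 3/10 + 27/65 + 38/65 + 1 = 172/65 ≈ 2.646 bits/symbol.

2.646 bits/symbol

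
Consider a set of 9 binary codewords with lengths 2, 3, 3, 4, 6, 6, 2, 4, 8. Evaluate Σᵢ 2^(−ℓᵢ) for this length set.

0.91015625

With common denominator 2^8 = 256: Σ 2^(−ℓᵢ) = 64/256 + 32/256 + 32/256 + 16/256 + 4/256 + 4/256 + 64/256 + 16/256 + 1/256 = 233/256 = 0.91015625.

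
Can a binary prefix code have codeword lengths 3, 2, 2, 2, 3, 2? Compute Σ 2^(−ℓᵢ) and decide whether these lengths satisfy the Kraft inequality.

With common denominator 2^3 = 8: Σ 2^(−ℓᵢ) = 1/8 + 2/8 + 2/8 + 2/8 + 1/8 + 2/8 = 10/8 = 1.25.
Kraft's inequality requires Σ ≤ 1; here Σ = 1.25 > 1, so no such prefix code exists.

1.25; no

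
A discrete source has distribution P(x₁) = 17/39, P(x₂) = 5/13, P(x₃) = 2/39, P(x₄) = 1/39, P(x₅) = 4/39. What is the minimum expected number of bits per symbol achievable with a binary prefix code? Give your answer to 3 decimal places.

Repeatedly combine the two least-probable nodes; the expected code length is the sum of the merged weights.
merge 1/39 + 2/39 → 1/13
merge 1/13 + 4/39 → 7/39
merge 7/39 + 5/13 → 22/39
merge 17/39 + 22/39 → 1
L = 1/13 + 7/39 + 22/39 + 1 = 71/39 ≈ 1.821 bits/symbol.

1.821 bits/symbol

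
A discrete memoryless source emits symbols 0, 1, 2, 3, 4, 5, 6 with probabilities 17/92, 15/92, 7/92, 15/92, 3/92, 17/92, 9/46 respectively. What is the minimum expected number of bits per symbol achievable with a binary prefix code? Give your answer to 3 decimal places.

2.728 bits/symbol

Repeatedly combine the two least-probable nodes; the expected code length is the sum of the merged weights.
merge 3/92 + 7/92 → 5/46
merge 5/46 + 15/92 → 25/92
merge 15/92 + 17/92 → 8/23
merge 17/92 + 9/46 → 35/92
merge 25/92 + 8/23 → 57/92
merge 35/92 + 57/92 → 1
L = 5/46 + 25/92 + 8/23 + 35/92 + 57/92 + 1 = 251/92 ≈ 2.728 bits/symbol.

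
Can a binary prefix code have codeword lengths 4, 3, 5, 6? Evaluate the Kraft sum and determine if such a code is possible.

0.234375; yes

With common denominator 2^6 = 64: Σ 2^(−ℓᵢ) = 4/64 + 8/64 + 2/64 + 1/64 = 15/64 = 0.234375.
Kraft's inequality requires Σ ≤ 1; here Σ = 0.234375 ≤ 1, so such a prefix code exists.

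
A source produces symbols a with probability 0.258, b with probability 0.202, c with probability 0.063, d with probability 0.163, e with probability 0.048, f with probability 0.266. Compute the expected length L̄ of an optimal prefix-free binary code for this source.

2.385 bits/symbol

Repeatedly combine the two least-probable nodes; the expected code length is the sum of the merged weights.
merge 6/125 + 63/1000 → 111/1000
merge 111/1000 + 163/1000 → 137/500
merge 101/500 + 129/500 → 23/50
merge 133/500 + 137/500 → 27/50
merge 23/50 + 27/50 → 1
L = 111/1000 + 137/500 + 23/50 + 27/50 + 1 = 477/200 = 2.385 bits/symbol.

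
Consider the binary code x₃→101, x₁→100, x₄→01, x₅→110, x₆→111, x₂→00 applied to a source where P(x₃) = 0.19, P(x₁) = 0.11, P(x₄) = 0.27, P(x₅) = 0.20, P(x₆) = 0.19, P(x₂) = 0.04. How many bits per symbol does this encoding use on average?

L̄ = Σ pᵢ·ℓᵢ = 0.19·3 + 0.11·3 + 0.27·2 + 0.20·3 + 0.19·3 + 0.04·2 = 2.69 bits/symbol.

2.69 bits/symbol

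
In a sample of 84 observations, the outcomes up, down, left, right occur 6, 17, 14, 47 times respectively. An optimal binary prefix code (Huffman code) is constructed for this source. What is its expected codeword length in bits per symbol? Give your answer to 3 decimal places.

1.679 bits/symbol

Probabilities are the counts divided by 84.
Repeatedly combine the two least-probable nodes; the expected code length is the sum of the merged weights.
merge 1/14 + 1/6 → 5/21
merge 17/84 + 5/21 → 37/84
merge 37/84 + 47/84 → 1
L = 5/21 + 37/84 + 1 = 47/28 ≈ 1.679 bits/symbol.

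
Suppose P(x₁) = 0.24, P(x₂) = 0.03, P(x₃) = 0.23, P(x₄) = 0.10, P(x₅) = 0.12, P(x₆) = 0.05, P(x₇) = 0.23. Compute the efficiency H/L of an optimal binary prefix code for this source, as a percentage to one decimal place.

Entropy H = −Σ p log₂ p ≈ 2.5366 bits.
Huffman merges: 3/100+1/20→2/25; 2/25+1/10→9/50; 3/25+9/50→3/10; 23/100+23/100→23/50; 6/25+3/10→27/50; 23/50+27/50→1. L = 64/25 ≈ 2.5600.
Efficiency = H/L = 2.5366/2.5600 = 99.1%.

99.1%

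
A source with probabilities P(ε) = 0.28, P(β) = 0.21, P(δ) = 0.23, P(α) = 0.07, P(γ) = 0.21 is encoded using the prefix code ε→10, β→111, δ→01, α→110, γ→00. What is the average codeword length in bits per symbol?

2.28 bits/symbol

L̄ = Σ pᵢ·ℓᵢ = 0.28·2 + 0.21·3 + 0.23·2 + 0.07·3 + 0.21·2 = 2.28 bits/symbol.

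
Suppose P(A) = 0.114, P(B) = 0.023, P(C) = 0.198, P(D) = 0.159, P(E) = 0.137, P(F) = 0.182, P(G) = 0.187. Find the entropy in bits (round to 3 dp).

H = −Σ pᵢ log₂ pᵢ.
−0.114·log₂(0.114) = 0.3571
−0.023·log₂(0.023) = 0.1252
−0.198·log₂(0.198) = 0.4626
−0.159·log₂(0.159) = 0.4218
−0.137·log₂(0.137) = 0.3929
−0.182·log₂(0.182) = 0.4474
−0.187·log₂(0.187) = 0.4523
Sum ≈ 2.6593 → 2.659 bits.

2.659 bits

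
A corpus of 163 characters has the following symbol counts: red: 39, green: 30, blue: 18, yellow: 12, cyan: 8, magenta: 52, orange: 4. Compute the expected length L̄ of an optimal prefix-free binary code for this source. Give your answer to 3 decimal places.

Probabilities are the counts divided by 163.
Repeatedly combine the two least-probable nodes; the expected code length is the sum of the merged weights.
merge 4/163 + 8/163 → 12/163
merge 12/163 + 12/163 → 24/163
merge 18/163 + 24/163 → 42/163
merge 30/163 + 39/163 → 69/163
merge 42/163 + 52/163 → 94/163
merge 69/163 + 94/163 → 1
L = 12/163 + 24/163 + 42/163 + 69/163 + 94/163 + 1 = 404/163 ≈ 2.479 bits/symbol.

2.479 bits/symbol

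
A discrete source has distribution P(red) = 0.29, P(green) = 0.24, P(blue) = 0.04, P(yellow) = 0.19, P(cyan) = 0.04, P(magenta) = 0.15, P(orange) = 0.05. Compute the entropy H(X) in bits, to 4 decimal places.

H = −Σ pᵢ log₂ pᵢ.
−0.29·log₂(0.29) = 0.5179
−0.24·log₂(0.24) = 0.4941
−0.04·log₂(0.04) = 0.1858
−0.19·log₂(0.19) = 0.4552
−0.04·log₂(0.04) = 0.1858
−0.15·log₂(0.15) = 0.4105
−0.05·log₂(0.05) = 0.2161
Sum ≈ 2.4654 → 2.4654 bits.

2.4654 bits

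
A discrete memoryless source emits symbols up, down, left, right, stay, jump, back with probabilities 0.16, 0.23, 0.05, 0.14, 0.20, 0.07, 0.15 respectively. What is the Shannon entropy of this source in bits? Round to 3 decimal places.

2.667 bits

H = −Σ pᵢ log₂ pᵢ.
−0.16·log₂(0.16) = 0.4230
−0.23·log₂(0.23) = 0.4877
−0.05·log₂(0.05) = 0.2161
−0.14·log₂(0.14) = 0.3971
−0.20·log₂(0.20) = 0.4644
−0.07·log₂(0.07) = 0.2686
−0.15·log₂(0.15) = 0.4105
Sum ≈ 2.6674 → 2.667 bits.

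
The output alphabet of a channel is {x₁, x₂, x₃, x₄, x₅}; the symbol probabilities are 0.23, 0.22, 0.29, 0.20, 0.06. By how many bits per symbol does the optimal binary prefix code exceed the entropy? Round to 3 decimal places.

Entropy H = −Σ p log₂ p ≈ 2.1941 bits.
Huffman merges: 3/50+1/5→13/50; 11/50+23/100→9/20; 13/50+29/100→11/20; 9/20+11/20→1. L = 113/50 ≈ 2.2600.
L − H = 2.2600 − 2.1941 = 0.066 bits.

0.066 bits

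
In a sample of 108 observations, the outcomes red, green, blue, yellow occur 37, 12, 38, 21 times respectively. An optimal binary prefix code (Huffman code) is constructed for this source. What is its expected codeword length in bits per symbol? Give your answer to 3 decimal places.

Probabilities are the counts divided by 108.
Repeatedly combine the two least-probable nodes; the expected code length is the sum of the merged weights.
merge 1/9 + 7/36 → 11/36
merge 11/36 + 37/108 → 35/54
merge 19/54 + 35/54 → 1
L = 11/36 + 35/54 + 1 = 211/108 ≈ 1.954 bits/symbol.

1.954 bits/symbol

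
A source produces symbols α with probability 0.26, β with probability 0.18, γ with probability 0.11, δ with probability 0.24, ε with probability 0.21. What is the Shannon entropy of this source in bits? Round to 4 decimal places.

H = −Σ pᵢ log₂ pᵢ.
−0.26·log₂(0.26) = 0.5053
−0.18·log₂(0.18) = 0.4453
−0.11·log₂(0.11) = 0.3503
−0.24·log₂(0.24) = 0.4941
−0.21·log₂(0.21) = 0.4728
Sum ≈ 2.2678 → 2.2678 bits.

2.2678 bits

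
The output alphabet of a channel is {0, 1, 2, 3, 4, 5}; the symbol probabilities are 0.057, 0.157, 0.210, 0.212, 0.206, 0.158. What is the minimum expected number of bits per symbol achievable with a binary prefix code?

2.578 bits/symbol

Repeatedly combine the two least-probable nodes; the expected code length is the sum of the merged weights.
merge 57/1000 + 157/1000 → 107/500
merge 79/500 + 103/500 → 91/250
merge 21/100 + 53/250 → 211/500
merge 107/500 + 91/250 → 289/500
merge 211/500 + 289/500 → 1
L = 107/500 + 91/250 + 211/500 + 289/500 + 1 = 1289/500 = 2.578 bits/symbol.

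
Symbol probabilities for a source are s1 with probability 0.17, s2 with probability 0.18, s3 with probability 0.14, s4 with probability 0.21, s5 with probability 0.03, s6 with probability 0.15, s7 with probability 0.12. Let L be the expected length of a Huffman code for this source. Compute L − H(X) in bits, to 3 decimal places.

Entropy H = −Σ p log₂ p ≈ 2.6792 bits.
Huffman merges: 3/100+3/25→3/20; 7/50+3/20→29/100; 3/20+17/100→8/25; 9/50+21/100→39/100; 29/100+8/25→61/100; 39/100+61/100→1. L = 69/25 ≈ 2.7600.
L − H = 2.7600 − 2.6792 = 0.081 bits.

0.081 bits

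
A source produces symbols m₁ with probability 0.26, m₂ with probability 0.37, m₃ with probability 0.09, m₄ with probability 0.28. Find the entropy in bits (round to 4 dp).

H = −Σ pᵢ log₂ pᵢ.
−0.26·log₂(0.26) = 0.5053
−0.37·log₂(0.37) = 0.5307
−0.09·log₂(0.09) = 0.3127
−0.28·log₂(0.28) = 0.5142
Sum ≈ 1.8629 → 1.8629 bits.

1.8629 bits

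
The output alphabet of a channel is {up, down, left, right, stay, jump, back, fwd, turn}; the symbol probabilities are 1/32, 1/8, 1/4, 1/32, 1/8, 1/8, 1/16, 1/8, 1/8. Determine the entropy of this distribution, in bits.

2.9375 bits

Each probability is a power of 1/2, so log₂(1/p) is an integer.
H = Σ p·log₂(1/p) = 1/32·5 + 1/8·3 + 1/4·2 + 1/32·5 + 1/8·3 + 1/8·3 + 1/16·4 + 1/8·3 + 1/8·3 = 2.9375 bits.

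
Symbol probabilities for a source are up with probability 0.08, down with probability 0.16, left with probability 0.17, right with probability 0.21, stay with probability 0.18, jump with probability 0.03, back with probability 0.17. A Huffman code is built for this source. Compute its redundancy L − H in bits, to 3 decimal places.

0.066 bits

Entropy H = −Σ p log₂ p ≈ 2.6536 bits.
Huffman merges: 3/100+2/25→11/100; 11/100+4/25→27/100; 17/100+17/100→17/50; 9/50+21/100→39/100; 27/100+17/50→61/100; 39/100+61/100→1. L = 68/25 ≈ 2.7200.
L − H = 2.7200 − 2.6536 = 0.066 bits.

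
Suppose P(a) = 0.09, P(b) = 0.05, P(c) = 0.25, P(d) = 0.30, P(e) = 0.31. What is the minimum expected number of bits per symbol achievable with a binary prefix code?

Repeatedly combine the two least-probable nodes; the expected code length is the sum of the merged weights.
merge 1/20 + 9/100 → 7/50
merge 7/50 + 1/4 → 39/100
merge 3/10 + 31/100 → 61/100
merge 39/100 + 61/100 → 1
L = 7/50 + 39/100 + 61/100 + 1 = 107/50 = 2.14 bits/symbol.

2.14 bits/symbol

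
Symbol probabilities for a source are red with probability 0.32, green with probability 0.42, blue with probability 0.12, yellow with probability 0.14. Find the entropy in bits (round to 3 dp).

H = −Σ pᵢ log₂ pᵢ.
−0.32·log₂(0.32) = 0.5260
−0.42·log₂(0.42) = 0.5256
−0.12·log₂(0.12) = 0.3671
−0.14·log₂(0.14) = 0.3971
Sum ≈ 1.8159 → 1.816 bits.

1.816 bits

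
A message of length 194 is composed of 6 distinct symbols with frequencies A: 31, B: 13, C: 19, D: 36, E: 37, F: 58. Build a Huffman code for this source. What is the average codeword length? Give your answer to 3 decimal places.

2.490 bits/symbol

Probabilities are the counts divided by 194.
Repeatedly combine the two least-probable nodes; the expected code length is the sum of the merged weights.
merge 13/194 + 19/194 → 16/97
merge 31/194 + 16/97 → 63/194
merge 18/97 + 37/194 → 73/194
merge 29/97 + 63/194 → 121/194
merge 73/194 + 121/194 → 1
L = 16/97 + 63/194 + 73/194 + 121/194 + 1 = 483/194 ≈ 2.490 bits/symbol.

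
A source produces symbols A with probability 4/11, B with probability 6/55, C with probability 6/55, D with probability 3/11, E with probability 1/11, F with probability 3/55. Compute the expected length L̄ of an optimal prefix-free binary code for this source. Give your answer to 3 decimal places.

Repeatedly combine the two least-probable nodes; the expected code length is the sum of the merged weights.
merge 3/55 + 1/11 → 8/55
merge 6/55 + 6/55 → 12/55
merge 8/55 + 12/55 → 4/11
merge 3/11 + 4/11 → 7/11
merge 4/11 + 7/11 → 1
L = 8/55 + 12/55 + 4/11 + 7/11 + 1 = 26/11 ≈ 2.364 bits/symbol.

2.364 bits/symbol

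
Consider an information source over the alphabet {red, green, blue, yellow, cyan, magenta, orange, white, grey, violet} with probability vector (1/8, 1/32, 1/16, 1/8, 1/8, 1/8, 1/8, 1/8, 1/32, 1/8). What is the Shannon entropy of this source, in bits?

Each probability is a power of 1/2, so log₂(1/p) is an integer.
H = Σ p·log₂(1/p) = 1/8·3 + 1/32·5 + 1/16·4 + 1/8·3 + 1/8·3 + 1/8·3 + 1/8·3 + 1/8·3 + 1/32·5 + 1/8·3 = 3.1875 bits.

3.1875 bits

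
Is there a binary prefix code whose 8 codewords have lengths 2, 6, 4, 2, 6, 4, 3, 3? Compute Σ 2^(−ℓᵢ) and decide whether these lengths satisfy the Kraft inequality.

0.90625; yes

With common denominator 2^6 = 64: Σ 2^(−ℓᵢ) = 16/64 + 1/64 + 4/64 + 16/64 + 1/64 + 4/64 + 8/64 + 8/64 = 58/64 = 0.90625.
Kraft's inequality requires Σ ≤ 1; here Σ = 0.90625 ≤ 1, so such a prefix code exists.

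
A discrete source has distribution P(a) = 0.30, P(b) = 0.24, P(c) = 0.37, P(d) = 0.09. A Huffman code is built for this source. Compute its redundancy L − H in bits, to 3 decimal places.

Entropy H = −Σ p log₂ p ≈ 1.8586 bits.
Huffman merges: 9/100+6/25→33/100; 3/10+33/100→63/100; 37/100+63/100→1. L = 49/25 ≈ 1.9600.
L − H = 1.9600 − 1.8586 = 0.101 bits.

0.101 bits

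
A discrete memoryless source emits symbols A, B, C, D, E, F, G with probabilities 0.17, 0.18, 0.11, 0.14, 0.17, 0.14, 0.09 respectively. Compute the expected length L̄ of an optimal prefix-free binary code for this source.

Repeatedly combine the two least-probable nodes; the expected code length is the sum of the merged weights.
merge 9/100 + 11/100 → 1/5
merge 7/50 + 7/50 → 7/25
merge 17/100 + 17/100 → 17/50
merge 9/50 + 1/5 → 19/50
merge 7/25 + 17/50 → 31/50
merge 19/50 + 31/50 → 1
L = 1/5 + 7/25 + 17/50 + 19/50 + 31/50 + 1 = 141/50 = 2.82 bits/symbol.

2.82 bits/symbol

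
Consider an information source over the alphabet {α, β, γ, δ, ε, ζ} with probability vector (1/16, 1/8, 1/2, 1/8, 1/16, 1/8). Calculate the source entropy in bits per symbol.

2.125 bits

Each probability is a power of 1/2, so log₂(1/p) is an integer.
H = Σ p·log₂(1/p) = 1/16·4 + 1/8·3 + 1/2·1 + 1/8·3 + 1/16·4 + 1/8·3 = 2.125 bits.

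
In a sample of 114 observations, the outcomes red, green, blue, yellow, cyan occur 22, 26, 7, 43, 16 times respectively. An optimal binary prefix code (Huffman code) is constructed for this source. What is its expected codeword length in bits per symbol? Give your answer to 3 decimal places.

Probabilities are the counts divided by 114.
Repeatedly combine the two least-probable nodes; the expected code length is the sum of the merged weights.
merge 7/114 + 8/57 → 23/114
merge 11/57 + 23/114 → 15/38
merge 13/57 + 43/114 → 23/38
merge 15/38 + 23/38 → 1
L = 23/114 + 15/38 + 23/38 + 1 = 251/114 ≈ 2.202 bits/symbol.

2.202 bits/symbol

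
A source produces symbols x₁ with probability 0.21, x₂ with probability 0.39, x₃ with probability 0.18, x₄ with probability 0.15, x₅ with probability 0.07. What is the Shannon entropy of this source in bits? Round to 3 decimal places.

H = −Σ pᵢ log₂ pᵢ.
−0.21·log₂(0.21) = 0.4728
−0.39·log₂(0.39) = 0.5298
−0.18·log₂(0.18) = 0.4453
−0.15·log₂(0.15) = 0.4105
−0.07·log₂(0.07) = 0.2686
Sum ≈ 2.1270 → 2.127 bits.

2.127 bits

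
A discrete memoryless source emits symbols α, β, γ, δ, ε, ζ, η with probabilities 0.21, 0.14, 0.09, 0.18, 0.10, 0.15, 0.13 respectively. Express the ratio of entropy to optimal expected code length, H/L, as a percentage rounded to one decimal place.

98.7%

Entropy H = −Σ p log₂ p ≈ 2.7533 bits.
Huffman merges: 9/100+1/10→19/100; 13/100+7/50→27/100; 3/20+9/50→33/100; 19/100+21/100→2/5; 27/100+33/100→3/5; 2/5+3/5→1. L = 279/100 ≈ 2.7900.
Efficiency = H/L = 2.7533/2.7900 = 98.7%.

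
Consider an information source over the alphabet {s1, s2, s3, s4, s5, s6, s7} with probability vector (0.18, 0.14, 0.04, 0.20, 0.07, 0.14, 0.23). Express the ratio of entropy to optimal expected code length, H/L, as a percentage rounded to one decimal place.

98.7%

Entropy H = −Σ p log₂ p ≈ 2.6459 bits.
Huffman merges: 1/25+7/100→11/100; 11/100+7/50→1/4; 7/50+9/50→8/25; 1/5+23/100→43/100; 1/4+8/25→57/100; 43/100+57/100→1. L = 67/25 ≈ 2.6800.
Efficiency = H/L = 2.6459/2.6800 = 98.7%.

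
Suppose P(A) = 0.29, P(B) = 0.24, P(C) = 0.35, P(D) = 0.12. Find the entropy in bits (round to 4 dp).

1.9092 bits

H = −Σ pᵢ log₂ pᵢ.
−0.29·log₂(0.29) = 0.5179
−0.24·log₂(0.24) = 0.4941
−0.35·log₂(0.35) = 0.5301
−0.12·log₂(0.12) = 0.3671
Sum ≈ 1.9092 → 1.9092 bits.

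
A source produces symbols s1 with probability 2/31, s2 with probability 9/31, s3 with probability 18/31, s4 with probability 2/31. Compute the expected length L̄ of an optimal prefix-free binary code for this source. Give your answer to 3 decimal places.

1.548 bits/symbol

Repeatedly combine the two least-probable nodes; the expected code length is the sum of the merged weights.
merge 2/31 + 2/31 → 4/31
merge 4/31 + 9/31 → 13/31
merge 13/31 + 18/31 → 1
L = 4/31 + 13/31 + 1 = 48/31 ≈ 1.548 bits/symbol.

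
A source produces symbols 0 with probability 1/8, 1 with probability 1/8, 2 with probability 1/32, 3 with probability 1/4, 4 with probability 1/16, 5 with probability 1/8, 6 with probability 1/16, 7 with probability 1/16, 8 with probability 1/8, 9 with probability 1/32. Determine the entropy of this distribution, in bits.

3.0625 bits

Each probability is a power of 1/2, so log₂(1/p) is an integer.
H = Σ p·log₂(1/p) = 1/8·3 + 1/8·3 + 1/32·5 + 1/4·2 + 1/16·4 + 1/8·3 + 1/16·4 + 1/16·4 + 1/8·3 + 1/32·5 = 3.0625 bits.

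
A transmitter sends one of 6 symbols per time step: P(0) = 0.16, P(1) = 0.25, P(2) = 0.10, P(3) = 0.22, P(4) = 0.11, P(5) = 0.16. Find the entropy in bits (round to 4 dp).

H = −Σ pᵢ log₂ pᵢ.
−0.16·log₂(0.16) = 0.4230
−0.25·log₂(0.25) = 0.5000
−0.10·log₂(0.10) = 0.3322
−0.22·log₂(0.22) = 0.4806
−0.11·log₂(0.11) = 0.3503
−0.16·log₂(0.16) = 0.4230
Sum ≈ 2.5091 → 2.5091 bits.

2.5091 bits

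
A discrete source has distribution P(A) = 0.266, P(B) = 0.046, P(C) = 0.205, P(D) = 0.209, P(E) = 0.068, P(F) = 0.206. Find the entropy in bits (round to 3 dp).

H = −Σ pᵢ log₂ pᵢ.
−0.266·log₂(0.266) = 0.5082
−0.046·log₂(0.046) = 0.2043
−0.205·log₂(0.205) = 0.4687
−0.209·log₂(0.209) = 0.4720
−0.068·log₂(0.068) = 0.2637
−0.206·log₂(0.206) = 0.4695
Sum ≈ 2.3865 → 2.386 bits.

2.386 bits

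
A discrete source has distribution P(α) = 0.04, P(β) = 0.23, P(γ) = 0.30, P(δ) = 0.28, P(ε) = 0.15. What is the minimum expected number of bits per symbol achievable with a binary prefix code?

Repeatedly combine the two least-probable nodes; the expected code length is the sum of the merged weights.
merge 1/25 + 3/20 → 19/100
merge 19/100 + 23/100 → 21/50
merge 7/25 + 3/10 → 29/50
merge 21/50 + 29/50 → 1
L = 19/100 + 21/50 + 29/50 + 1 = 219/100 = 2.19 bits/symbol.

2.19 bits/symbol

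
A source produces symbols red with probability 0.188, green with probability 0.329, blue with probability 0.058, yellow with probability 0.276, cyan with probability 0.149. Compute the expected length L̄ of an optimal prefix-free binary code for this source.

Repeatedly combine the two least-probable nodes; the expected code length is the sum of the merged weights.
merge 29/500 + 149/1000 → 207/1000
merge 47/250 + 207/1000 → 79/200
merge 69/250 + 329/1000 → 121/200
merge 79/200 + 121/200 → 1
L = 207/1000 + 79/200 + 121/200 + 1 = 2207/1000 = 2.207 bits/symbol.

2.207 bits/symbol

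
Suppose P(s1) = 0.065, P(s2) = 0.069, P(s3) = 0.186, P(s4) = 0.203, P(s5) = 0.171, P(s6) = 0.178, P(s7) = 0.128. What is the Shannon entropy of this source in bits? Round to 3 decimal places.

H = −Σ pᵢ log₂ pᵢ.
−0.065·log₂(0.065) = 0.2563
−0.069·log₂(0.069) = 0.2662
−0.186·log₂(0.186) = 0.4514
−0.203·log₂(0.203) = 0.4670
−0.171·log₂(0.171) = 0.4357
−0.178·log₂(0.178) = 0.4432
−0.128·log₂(0.128) = 0.3796
Sum ≈ 2.6994 → 2.699 bits.

2.699 bits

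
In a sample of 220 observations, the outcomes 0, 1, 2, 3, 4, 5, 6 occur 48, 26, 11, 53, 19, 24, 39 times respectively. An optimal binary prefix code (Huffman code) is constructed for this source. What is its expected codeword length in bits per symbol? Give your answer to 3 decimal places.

Probabilities are the counts divided by 220.
Repeatedly combine the two least-probable nodes; the expected code length is the sum of the merged weights.
merge 1/20 + 19/220 → 3/22
merge 6/55 + 13/110 → 5/22
merge 3/22 + 39/220 → 69/220
merge 12/55 + 5/22 → 49/110
merge 53/220 + 69/220 → 61/110
merge 49/110 + 61/110 → 1
L = 3/22 + 5/22 + 69/220 + 49/110 + 61/110 + 1 = 589/220 ≈ 2.677 bits/symbol.

2.677 bits/symbol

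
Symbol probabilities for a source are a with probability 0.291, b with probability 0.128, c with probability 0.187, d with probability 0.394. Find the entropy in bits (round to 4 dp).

H = −Σ pᵢ log₂ pᵢ.
−0.291·log₂(0.291) = 0.5182
−0.128·log₂(0.128) = 0.3796
−0.187·log₂(0.187) = 0.4523
−0.394·log₂(0.394) = 0.5294
Sum ≈ 1.8796 → 1.8796 bits.

1.8796 bits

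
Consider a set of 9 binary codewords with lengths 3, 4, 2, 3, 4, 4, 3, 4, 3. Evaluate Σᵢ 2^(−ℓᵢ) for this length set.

1

With common denominator 2^4 = 16: Σ 2^(−ℓᵢ) = 2/16 + 1/16 + 4/16 + 2/16 + 1/16 + 1/16 + 2/16 + 1/16 + 2/16 = 16/16 = 1.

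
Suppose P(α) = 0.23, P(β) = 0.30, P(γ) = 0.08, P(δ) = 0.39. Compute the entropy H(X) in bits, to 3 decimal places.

1.830 bits

H = −Σ pᵢ log₂ pᵢ.
−0.23·log₂(0.23) = 0.4877
−0.30·log₂(0.30) = 0.5211
−0.08·log₂(0.08) = 0.2915
−0.39·log₂(0.39) = 0.5298
Sum ≈ 1.8301 → 1.830 bits.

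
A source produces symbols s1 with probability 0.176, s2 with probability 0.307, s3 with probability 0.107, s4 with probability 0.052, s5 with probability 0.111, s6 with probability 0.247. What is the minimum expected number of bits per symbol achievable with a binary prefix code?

Repeatedly combine the two least-probable nodes; the expected code length is the sum of the merged weights.
merge 13/250 + 107/1000 → 159/1000
merge 111/1000 + 159/1000 → 27/100
merge 22/125 + 247/1000 → 423/1000
merge 27/100 + 307/1000 → 577/1000
merge 423/1000 + 577/1000 → 1
L = 159/1000 + 27/100 + 423/1000 + 577/1000 + 1 = 2429/1000 = 2.429 bits/symbol.

2.429 bits/symbol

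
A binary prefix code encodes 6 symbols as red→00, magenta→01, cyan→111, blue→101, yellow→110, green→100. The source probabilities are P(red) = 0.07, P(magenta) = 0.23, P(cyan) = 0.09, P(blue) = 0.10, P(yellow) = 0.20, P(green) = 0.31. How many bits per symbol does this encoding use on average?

L̄ = Σ pᵢ·ℓᵢ = 0.07·2 + 0.23·2 + 0.09·3 + 0.10·3 + 0.20·3 + 0.31·3 = 2.7 bits/symbol.

2.7 bits/symbol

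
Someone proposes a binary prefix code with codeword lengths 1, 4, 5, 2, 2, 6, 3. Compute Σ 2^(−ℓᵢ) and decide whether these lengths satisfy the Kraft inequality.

With common denominator 2^6 = 64: Σ 2^(−ℓᵢ) = 32/64 + 4/64 + 2/64 + 16/64 + 16/64 + 1/64 + 8/64 = 79/64 = 1.234375.
Kraft's inequality requires Σ ≤ 1; here Σ = 1.234375 > 1, so no such prefix code exists.

1.234375; no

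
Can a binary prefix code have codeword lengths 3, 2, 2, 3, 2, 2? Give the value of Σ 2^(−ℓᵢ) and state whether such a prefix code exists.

With common denominator 2^3 = 8: Σ 2^(−ℓᵢ) = 1/8 + 2/8 + 2/8 + 1/8 + 2/8 + 2/8 = 10/8 = 1.25.
Kraft's inequality requires Σ ≤ 1; here Σ = 1.25 > 1, so no such prefix code exists.

1.25; no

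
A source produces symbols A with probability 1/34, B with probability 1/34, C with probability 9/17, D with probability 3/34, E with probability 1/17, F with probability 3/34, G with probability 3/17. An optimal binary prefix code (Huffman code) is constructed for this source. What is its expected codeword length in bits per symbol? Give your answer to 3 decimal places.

Repeatedly combine the two least-probable nodes; the expected code length is the sum of the merged weights.
merge 1/34 + 1/34 → 1/17
merge 1/17 + 1/17 → 2/17
merge 3/34 + 3/34 → 3/17
merge 2/17 + 3/17 → 5/17
merge 3/17 + 5/17 → 8/17
merge 8/17 + 9/17 → 1
L = 1/17 + 2/17 + 3/17 + 5/17 + 8/17 + 1 = 36/17 ≈ 2.118 bits/symbol.

2.118 bits/symbol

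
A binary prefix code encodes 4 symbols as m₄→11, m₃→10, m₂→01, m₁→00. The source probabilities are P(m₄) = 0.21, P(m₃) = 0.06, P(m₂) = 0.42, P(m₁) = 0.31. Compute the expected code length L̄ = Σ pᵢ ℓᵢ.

2 bits/symbol

L̄ = Σ pᵢ·ℓᵢ = 0.21·2 + 0.06·2 + 0.42·2 + 0.31·2 = 2 bits/symbol.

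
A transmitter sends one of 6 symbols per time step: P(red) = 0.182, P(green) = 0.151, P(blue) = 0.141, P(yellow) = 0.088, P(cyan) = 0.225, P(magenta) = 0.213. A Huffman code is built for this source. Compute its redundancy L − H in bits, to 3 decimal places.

0.036 bits

Entropy H = −Σ p log₂ p ≈ 2.5257 bits.
Huffman merges: 11/125+141/1000→229/1000; 151/1000+91/500→333/1000; 213/1000+9/40→219/500; 229/1000+333/1000→281/500; 219/500+281/500→1. L = 1281/500 ≈ 2.5620.
L − H = 2.5620 − 2.5257 = 0.036 bits.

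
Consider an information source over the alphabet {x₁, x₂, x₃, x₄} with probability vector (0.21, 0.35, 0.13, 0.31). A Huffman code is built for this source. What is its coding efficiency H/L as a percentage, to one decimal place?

95.9%

Entropy H = −Σ p log₂ p ≈ 1.9094 bits.
Huffman merges: 13/100+21/100→17/50; 31/100+17/50→13/20; 7/20+13/20→1. L = 199/100 ≈ 1.9900.
Efficiency = H/L = 1.9094/1.9900 = 95.9%.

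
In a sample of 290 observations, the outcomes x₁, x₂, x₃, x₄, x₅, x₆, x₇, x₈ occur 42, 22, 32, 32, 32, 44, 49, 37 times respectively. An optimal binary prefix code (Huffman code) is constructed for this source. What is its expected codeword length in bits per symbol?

3 bits/symbol

Probabilities are the counts divided by 290.
Repeatedly combine the two least-probable nodes; the expected code length is the sum of the merged weights.
merge 11/145 + 16/145 → 27/145
merge 16/145 + 16/145 → 32/145
merge 37/290 + 21/145 → 79/290
merge 22/145 + 49/290 → 93/290
merge 27/145 + 32/145 → 59/145
merge 79/290 + 93/290 → 86/145
merge 59/145 + 86/145 → 1
L = 27/145 + 32/145 + 79/290 + 93/290 + 59/145 + 86/145 + 1 = 3 bits/symbol.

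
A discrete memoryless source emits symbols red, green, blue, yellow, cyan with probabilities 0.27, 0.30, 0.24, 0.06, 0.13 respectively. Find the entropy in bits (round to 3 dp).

2.151 bits

H = −Σ pᵢ log₂ pᵢ.
−0.27·log₂(0.27) = 0.5100
−0.30·log₂(0.30) = 0.5211
−0.24·log₂(0.24) = 0.4941
−0.06·log₂(0.06) = 0.2435
−0.13·log₂(0.13) = 0.3826
Sum ≈ 2.1514 → 2.151 bits.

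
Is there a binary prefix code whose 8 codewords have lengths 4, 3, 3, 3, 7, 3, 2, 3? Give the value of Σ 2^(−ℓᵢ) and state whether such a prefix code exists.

0.9453125; yes

With common denominator 2^7 = 128: Σ 2^(−ℓᵢ) = 8/128 + 16/128 + 16/128 + 16/128 + 1/128 + 16/128 + 32/128 + 16/128 = 121/128 = 0.9453125.
Kraft's inequality requires Σ ≤ 1; here Σ = 0.9453125 ≤ 1, so such a prefix code exists.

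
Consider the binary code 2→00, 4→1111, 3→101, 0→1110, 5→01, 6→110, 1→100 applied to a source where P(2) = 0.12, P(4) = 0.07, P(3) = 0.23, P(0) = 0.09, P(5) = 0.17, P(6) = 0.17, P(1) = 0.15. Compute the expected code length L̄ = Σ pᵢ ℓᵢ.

2.87 bits/symbol

L̄ = Σ pᵢ·ℓᵢ = 0.12·2 + 0.07·4 + 0.23·3 + 0.09·4 + 0.17·2 + 0.17·3 + 0.15·3 = 2.87 bits/symbol.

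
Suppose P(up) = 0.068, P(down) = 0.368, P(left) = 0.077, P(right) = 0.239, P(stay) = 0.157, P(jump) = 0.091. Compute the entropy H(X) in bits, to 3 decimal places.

2.307 bits

H = −Σ pᵢ log₂ pᵢ.
−0.068·log₂(0.068) = 0.2637
−0.368·log₂(0.368) = 0.5307
−0.077·log₂(0.077) = 0.2848
−0.239·log₂(0.239) = 0.4935
−0.157·log₂(0.157) = 0.4194
−0.091·log₂(0.091) = 0.3147
Sum ≈ 2.3069 → 2.307 bits.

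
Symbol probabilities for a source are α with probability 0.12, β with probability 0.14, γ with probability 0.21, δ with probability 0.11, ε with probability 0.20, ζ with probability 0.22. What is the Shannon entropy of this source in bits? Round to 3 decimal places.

2.532 bits

H = −Σ pᵢ log₂ pᵢ.
−0.12·log₂(0.12) = 0.3671
−0.14·log₂(0.14) = 0.3971
−0.21·log₂(0.21) = 0.4728
−0.11·log₂(0.11) = 0.3503
−0.20·log₂(0.20) = 0.4644
−0.22·log₂(0.22) = 0.4806
Sum ≈ 2.5322 → 2.532 bits.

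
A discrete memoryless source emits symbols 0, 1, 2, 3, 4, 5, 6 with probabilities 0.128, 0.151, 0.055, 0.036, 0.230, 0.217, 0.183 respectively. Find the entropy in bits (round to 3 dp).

H = −Σ pᵢ log₂ pᵢ.
−0.128·log₂(0.128) = 0.3796
−0.151·log₂(0.151) = 0.4118
−0.055·log₂(0.055) = 0.2301
−0.036·log₂(0.036) = 0.1727
−0.230·log₂(0.230) = 0.4877
−0.217·log₂(0.217) = 0.4783
−0.183·log₂(0.183) = 0.4484
Sum ≈ 2.6086 → 2.609 bits.

2.609 bits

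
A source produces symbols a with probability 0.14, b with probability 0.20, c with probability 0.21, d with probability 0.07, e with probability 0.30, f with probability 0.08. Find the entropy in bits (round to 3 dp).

H = −Σ pᵢ log₂ pᵢ.
−0.14·log₂(0.14) = 0.3971
−0.20·log₂(0.20) = 0.4644
−0.21·log₂(0.21) = 0.4728
−0.07·log₂(0.07) = 0.2686
−0.30·log₂(0.30) = 0.5211
−0.08·log₂(0.08) = 0.2915
Sum ≈ 2.4155 → 2.415 bits.

2.415 bits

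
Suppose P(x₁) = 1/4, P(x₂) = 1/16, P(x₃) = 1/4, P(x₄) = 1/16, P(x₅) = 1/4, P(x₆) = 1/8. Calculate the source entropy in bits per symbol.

Each probability is a power of 1/2, so log₂(1/p) is an integer.
H = Σ p·log₂(1/p) = 1/4·2 + 1/16·4 + 1/4·2 + 1/16·4 + 1/4·2 + 1/8·3 = 2.375 bits.

2.375 bits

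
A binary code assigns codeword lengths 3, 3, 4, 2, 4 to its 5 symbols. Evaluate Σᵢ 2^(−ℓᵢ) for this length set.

0.625

With common denominator 2^4 = 16: Σ 2^(−ℓᵢ) = 2/16 + 2/16 + 1/16 + 4/16 + 1/16 = 10/16 = 0.625.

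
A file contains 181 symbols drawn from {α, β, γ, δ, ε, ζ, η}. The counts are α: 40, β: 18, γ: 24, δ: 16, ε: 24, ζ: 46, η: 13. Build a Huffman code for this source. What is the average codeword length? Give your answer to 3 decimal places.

2.685 bits/symbol

Probabilities are the counts divided by 181.
Repeatedly combine the two least-probable nodes; the expected code length is the sum of the merged weights.
merge 13/181 + 16/181 → 29/181
merge 18/181 + 24/181 → 42/181
merge 24/181 + 29/181 → 53/181
merge 40/181 + 42/181 → 82/181
merge 46/181 + 53/181 → 99/181
merge 82/181 + 99/181 → 1
L = 29/181 + 42/181 + 53/181 + 82/181 + 99/181 + 1 = 486/181 ≈ 2.685 bits/symbol.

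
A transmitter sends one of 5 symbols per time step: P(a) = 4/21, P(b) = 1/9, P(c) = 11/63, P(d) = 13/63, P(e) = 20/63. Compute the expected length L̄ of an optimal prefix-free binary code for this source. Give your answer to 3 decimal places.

Repeatedly combine the two least-probable nodes; the expected code length is the sum of the merged weights.
merge 1/9 + 11/63 → 2/7
merge 4/21 + 13/63 → 25/63
merge 2/7 + 20/63 → 38/63
merge 25/63 + 38/63 → 1
L = 2/7 + 25/63 + 38/63 + 1 = 16/7 ≈ 2.286 bits/symbol.

2.286 bits/symbol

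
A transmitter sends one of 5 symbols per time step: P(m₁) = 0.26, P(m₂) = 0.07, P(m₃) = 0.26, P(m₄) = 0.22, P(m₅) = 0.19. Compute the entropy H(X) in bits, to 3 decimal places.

2.215 bits

H = −Σ pᵢ log₂ pᵢ.
−0.26·log₂(0.26) = 0.5053
−0.07·log₂(0.07) = 0.2686
−0.26·log₂(0.26) = 0.5053
−0.22·log₂(0.22) = 0.4806
−0.19·log₂(0.19) = 0.4552
Sum ≈ 2.2149 → 2.215 bits.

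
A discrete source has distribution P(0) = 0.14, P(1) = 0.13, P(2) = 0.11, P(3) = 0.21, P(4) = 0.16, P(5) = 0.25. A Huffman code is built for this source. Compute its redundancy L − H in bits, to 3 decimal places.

Entropy H = −Σ p log₂ p ≈ 2.5259 bits.
Huffman merges: 11/100+13/100→6/25; 7/50+4/25→3/10; 21/100+6/25→9/20; 1/4+3/10→11/20; 9/20+11/20→1. L = 127/50 ≈ 2.5400.
L − H = 2.5400 − 2.5259 = 0.014 bits.

0.014 bits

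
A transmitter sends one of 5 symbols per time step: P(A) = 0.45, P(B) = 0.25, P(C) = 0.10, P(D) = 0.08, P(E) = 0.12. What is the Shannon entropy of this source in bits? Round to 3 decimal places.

2.009 bits

H = −Σ pᵢ log₂ pᵢ.
−0.45·log₂(0.45) = 0.5184
−0.25·log₂(0.25) = 0.5000
−0.10·log₂(0.10) = 0.3322
−0.08·log₂(0.08) = 0.2915
−0.12·log₂(0.12) = 0.3671
Sum ≈ 2.0092 → 2.009 bits.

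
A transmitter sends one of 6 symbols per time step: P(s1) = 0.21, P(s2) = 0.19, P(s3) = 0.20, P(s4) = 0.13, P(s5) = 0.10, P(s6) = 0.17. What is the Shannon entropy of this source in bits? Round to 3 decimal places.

H = −Σ pᵢ log₂ pᵢ.
−0.21·log₂(0.21) = 0.4728
−0.19·log₂(0.19) = 0.4552
−0.20·log₂(0.20) = 0.4644
−0.13·log₂(0.13) = 0.3826
−0.10·log₂(0.10) = 0.3322
−0.17·log₂(0.17) = 0.4346
Sum ≈ 2.5419 → 2.542 bits.

2.542 bits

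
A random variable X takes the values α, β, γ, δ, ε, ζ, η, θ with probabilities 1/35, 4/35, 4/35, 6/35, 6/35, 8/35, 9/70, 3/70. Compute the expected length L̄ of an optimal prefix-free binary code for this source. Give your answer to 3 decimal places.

Repeatedly combine the two least-probable nodes; the expected code length is the sum of the merged weights.
merge 1/35 + 3/70 → 1/14
merge 1/14 + 4/35 → 13/70
merge 4/35 + 9/70 → 17/70
merge 6/35 + 6/35 → 12/35
merge 13/70 + 8/35 → 29/70
merge 17/70 + 12/35 → 41/70
merge 29/70 + 41/70 → 1
L = 1/14 + 13/70 + 17/70 + 12/35 + 29/70 + 41/70 + 1 = 199/70 ≈ 2.843 bits/symbol.

2.843 bits/symbol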